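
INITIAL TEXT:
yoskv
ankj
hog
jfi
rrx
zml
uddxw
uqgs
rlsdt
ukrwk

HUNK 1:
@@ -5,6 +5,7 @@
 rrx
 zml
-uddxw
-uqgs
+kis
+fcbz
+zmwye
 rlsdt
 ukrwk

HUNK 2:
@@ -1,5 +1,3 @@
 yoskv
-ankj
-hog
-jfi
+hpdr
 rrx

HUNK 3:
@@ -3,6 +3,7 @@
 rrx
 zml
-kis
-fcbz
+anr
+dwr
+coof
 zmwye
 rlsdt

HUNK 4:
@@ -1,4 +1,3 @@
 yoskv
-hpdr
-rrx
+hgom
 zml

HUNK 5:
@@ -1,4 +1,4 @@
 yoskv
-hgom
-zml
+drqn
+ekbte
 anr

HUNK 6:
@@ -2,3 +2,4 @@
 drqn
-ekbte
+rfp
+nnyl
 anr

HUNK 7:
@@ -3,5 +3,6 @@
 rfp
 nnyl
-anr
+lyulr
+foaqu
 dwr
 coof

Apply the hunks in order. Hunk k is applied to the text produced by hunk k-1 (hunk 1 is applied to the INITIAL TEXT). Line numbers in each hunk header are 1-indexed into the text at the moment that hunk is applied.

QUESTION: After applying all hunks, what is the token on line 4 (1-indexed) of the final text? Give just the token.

Hunk 1: at line 5 remove [uddxw,uqgs] add [kis,fcbz,zmwye] -> 11 lines: yoskv ankj hog jfi rrx zml kis fcbz zmwye rlsdt ukrwk
Hunk 2: at line 1 remove [ankj,hog,jfi] add [hpdr] -> 9 lines: yoskv hpdr rrx zml kis fcbz zmwye rlsdt ukrwk
Hunk 3: at line 3 remove [kis,fcbz] add [anr,dwr,coof] -> 10 lines: yoskv hpdr rrx zml anr dwr coof zmwye rlsdt ukrwk
Hunk 4: at line 1 remove [hpdr,rrx] add [hgom] -> 9 lines: yoskv hgom zml anr dwr coof zmwye rlsdt ukrwk
Hunk 5: at line 1 remove [hgom,zml] add [drqn,ekbte] -> 9 lines: yoskv drqn ekbte anr dwr coof zmwye rlsdt ukrwk
Hunk 6: at line 2 remove [ekbte] add [rfp,nnyl] -> 10 lines: yoskv drqn rfp nnyl anr dwr coof zmwye rlsdt ukrwk
Hunk 7: at line 3 remove [anr] add [lyulr,foaqu] -> 11 lines: yoskv drqn rfp nnyl lyulr foaqu dwr coof zmwye rlsdt ukrwk
Final line 4: nnyl

Answer: nnyl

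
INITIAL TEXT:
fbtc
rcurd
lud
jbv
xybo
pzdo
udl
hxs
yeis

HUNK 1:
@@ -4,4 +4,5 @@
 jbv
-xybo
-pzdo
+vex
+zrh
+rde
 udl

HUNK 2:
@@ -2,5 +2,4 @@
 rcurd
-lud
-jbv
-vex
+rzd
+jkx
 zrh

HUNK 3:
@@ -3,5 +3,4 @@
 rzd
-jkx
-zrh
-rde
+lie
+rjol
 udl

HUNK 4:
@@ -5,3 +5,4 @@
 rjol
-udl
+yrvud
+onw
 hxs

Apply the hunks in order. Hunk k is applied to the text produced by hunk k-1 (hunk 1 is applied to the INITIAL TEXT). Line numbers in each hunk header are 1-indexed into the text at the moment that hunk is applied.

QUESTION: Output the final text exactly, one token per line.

Hunk 1: at line 4 remove [xybo,pzdo] add [vex,zrh,rde] -> 10 lines: fbtc rcurd lud jbv vex zrh rde udl hxs yeis
Hunk 2: at line 2 remove [lud,jbv,vex] add [rzd,jkx] -> 9 lines: fbtc rcurd rzd jkx zrh rde udl hxs yeis
Hunk 3: at line 3 remove [jkx,zrh,rde] add [lie,rjol] -> 8 lines: fbtc rcurd rzd lie rjol udl hxs yeis
Hunk 4: at line 5 remove [udl] add [yrvud,onw] -> 9 lines: fbtc rcurd rzd lie rjol yrvud onw hxs yeis

Answer: fbtc
rcurd
rzd
lie
rjol
yrvud
onw
hxs
yeis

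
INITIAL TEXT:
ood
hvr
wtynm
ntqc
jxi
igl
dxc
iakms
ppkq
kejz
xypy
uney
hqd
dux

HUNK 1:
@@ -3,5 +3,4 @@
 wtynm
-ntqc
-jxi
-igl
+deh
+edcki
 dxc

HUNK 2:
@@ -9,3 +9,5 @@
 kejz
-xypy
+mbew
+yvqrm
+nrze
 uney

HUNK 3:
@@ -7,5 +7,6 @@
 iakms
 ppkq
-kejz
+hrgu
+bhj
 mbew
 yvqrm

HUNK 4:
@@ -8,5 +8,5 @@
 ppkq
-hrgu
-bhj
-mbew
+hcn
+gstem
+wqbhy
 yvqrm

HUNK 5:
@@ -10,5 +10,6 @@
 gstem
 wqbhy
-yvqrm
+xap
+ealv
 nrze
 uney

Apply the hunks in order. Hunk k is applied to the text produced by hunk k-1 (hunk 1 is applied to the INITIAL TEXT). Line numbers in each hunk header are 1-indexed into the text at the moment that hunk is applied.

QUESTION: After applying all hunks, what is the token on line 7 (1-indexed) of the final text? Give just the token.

Answer: iakms

Derivation:
Hunk 1: at line 3 remove [ntqc,jxi,igl] add [deh,edcki] -> 13 lines: ood hvr wtynm deh edcki dxc iakms ppkq kejz xypy uney hqd dux
Hunk 2: at line 9 remove [xypy] add [mbew,yvqrm,nrze] -> 15 lines: ood hvr wtynm deh edcki dxc iakms ppkq kejz mbew yvqrm nrze uney hqd dux
Hunk 3: at line 7 remove [kejz] add [hrgu,bhj] -> 16 lines: ood hvr wtynm deh edcki dxc iakms ppkq hrgu bhj mbew yvqrm nrze uney hqd dux
Hunk 4: at line 8 remove [hrgu,bhj,mbew] add [hcn,gstem,wqbhy] -> 16 lines: ood hvr wtynm deh edcki dxc iakms ppkq hcn gstem wqbhy yvqrm nrze uney hqd dux
Hunk 5: at line 10 remove [yvqrm] add [xap,ealv] -> 17 lines: ood hvr wtynm deh edcki dxc iakms ppkq hcn gstem wqbhy xap ealv nrze uney hqd dux
Final line 7: iakms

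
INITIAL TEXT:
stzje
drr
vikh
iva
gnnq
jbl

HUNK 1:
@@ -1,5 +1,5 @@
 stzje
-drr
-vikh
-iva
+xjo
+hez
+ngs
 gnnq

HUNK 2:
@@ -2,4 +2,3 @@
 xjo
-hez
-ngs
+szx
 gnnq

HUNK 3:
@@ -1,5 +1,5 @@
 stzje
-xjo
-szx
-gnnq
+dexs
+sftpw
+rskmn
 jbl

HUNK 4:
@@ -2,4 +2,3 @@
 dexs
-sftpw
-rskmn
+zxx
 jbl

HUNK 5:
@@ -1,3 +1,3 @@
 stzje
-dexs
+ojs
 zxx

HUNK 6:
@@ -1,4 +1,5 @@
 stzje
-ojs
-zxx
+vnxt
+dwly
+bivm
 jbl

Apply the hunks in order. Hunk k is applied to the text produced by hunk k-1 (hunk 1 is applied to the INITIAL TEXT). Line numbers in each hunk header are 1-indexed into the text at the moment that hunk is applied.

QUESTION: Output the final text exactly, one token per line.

Answer: stzje
vnxt
dwly
bivm
jbl

Derivation:
Hunk 1: at line 1 remove [drr,vikh,iva] add [xjo,hez,ngs] -> 6 lines: stzje xjo hez ngs gnnq jbl
Hunk 2: at line 2 remove [hez,ngs] add [szx] -> 5 lines: stzje xjo szx gnnq jbl
Hunk 3: at line 1 remove [xjo,szx,gnnq] add [dexs,sftpw,rskmn] -> 5 lines: stzje dexs sftpw rskmn jbl
Hunk 4: at line 2 remove [sftpw,rskmn] add [zxx] -> 4 lines: stzje dexs zxx jbl
Hunk 5: at line 1 remove [dexs] add [ojs] -> 4 lines: stzje ojs zxx jbl
Hunk 6: at line 1 remove [ojs,zxx] add [vnxt,dwly,bivm] -> 5 lines: stzje vnxt dwly bivm jbl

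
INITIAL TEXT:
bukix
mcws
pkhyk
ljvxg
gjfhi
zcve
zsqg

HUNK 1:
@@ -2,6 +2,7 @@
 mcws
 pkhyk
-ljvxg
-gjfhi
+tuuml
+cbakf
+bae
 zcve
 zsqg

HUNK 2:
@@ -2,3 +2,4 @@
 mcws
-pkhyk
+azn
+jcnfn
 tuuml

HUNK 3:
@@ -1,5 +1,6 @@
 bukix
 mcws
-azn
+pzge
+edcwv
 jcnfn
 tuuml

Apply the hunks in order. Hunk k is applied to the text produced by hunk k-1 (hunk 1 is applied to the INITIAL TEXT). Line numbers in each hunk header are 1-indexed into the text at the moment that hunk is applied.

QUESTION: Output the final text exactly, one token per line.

Answer: bukix
mcws
pzge
edcwv
jcnfn
tuuml
cbakf
bae
zcve
zsqg

Derivation:
Hunk 1: at line 2 remove [ljvxg,gjfhi] add [tuuml,cbakf,bae] -> 8 lines: bukix mcws pkhyk tuuml cbakf bae zcve zsqg
Hunk 2: at line 2 remove [pkhyk] add [azn,jcnfn] -> 9 lines: bukix mcws azn jcnfn tuuml cbakf bae zcve zsqg
Hunk 3: at line 1 remove [azn] add [pzge,edcwv] -> 10 lines: bukix mcws pzge edcwv jcnfn tuuml cbakf bae zcve zsqg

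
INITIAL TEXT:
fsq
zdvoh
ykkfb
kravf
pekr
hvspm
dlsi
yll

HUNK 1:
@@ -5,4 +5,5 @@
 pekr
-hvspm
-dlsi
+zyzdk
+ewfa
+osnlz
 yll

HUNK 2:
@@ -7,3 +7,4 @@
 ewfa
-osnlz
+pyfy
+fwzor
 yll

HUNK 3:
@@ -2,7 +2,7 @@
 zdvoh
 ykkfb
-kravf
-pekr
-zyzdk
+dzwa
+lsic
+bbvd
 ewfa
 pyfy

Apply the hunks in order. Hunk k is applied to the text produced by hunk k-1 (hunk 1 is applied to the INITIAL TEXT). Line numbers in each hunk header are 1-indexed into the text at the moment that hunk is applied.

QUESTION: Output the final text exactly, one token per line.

Answer: fsq
zdvoh
ykkfb
dzwa
lsic
bbvd
ewfa
pyfy
fwzor
yll

Derivation:
Hunk 1: at line 5 remove [hvspm,dlsi] add [zyzdk,ewfa,osnlz] -> 9 lines: fsq zdvoh ykkfb kravf pekr zyzdk ewfa osnlz yll
Hunk 2: at line 7 remove [osnlz] add [pyfy,fwzor] -> 10 lines: fsq zdvoh ykkfb kravf pekr zyzdk ewfa pyfy fwzor yll
Hunk 3: at line 2 remove [kravf,pekr,zyzdk] add [dzwa,lsic,bbvd] -> 10 lines: fsq zdvoh ykkfb dzwa lsic bbvd ewfa pyfy fwzor yll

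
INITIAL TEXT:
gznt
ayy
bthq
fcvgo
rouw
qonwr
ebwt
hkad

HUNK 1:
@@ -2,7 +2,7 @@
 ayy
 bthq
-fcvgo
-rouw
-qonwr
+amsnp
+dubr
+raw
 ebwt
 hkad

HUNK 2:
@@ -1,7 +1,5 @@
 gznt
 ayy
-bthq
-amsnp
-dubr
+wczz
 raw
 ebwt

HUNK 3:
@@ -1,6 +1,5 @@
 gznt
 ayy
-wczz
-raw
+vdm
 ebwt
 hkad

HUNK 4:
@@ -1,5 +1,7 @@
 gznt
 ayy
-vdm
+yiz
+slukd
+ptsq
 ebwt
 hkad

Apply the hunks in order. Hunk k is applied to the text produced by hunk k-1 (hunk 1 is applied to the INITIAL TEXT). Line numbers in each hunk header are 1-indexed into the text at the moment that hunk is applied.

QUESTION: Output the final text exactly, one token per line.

Answer: gznt
ayy
yiz
slukd
ptsq
ebwt
hkad

Derivation:
Hunk 1: at line 2 remove [fcvgo,rouw,qonwr] add [amsnp,dubr,raw] -> 8 lines: gznt ayy bthq amsnp dubr raw ebwt hkad
Hunk 2: at line 1 remove [bthq,amsnp,dubr] add [wczz] -> 6 lines: gznt ayy wczz raw ebwt hkad
Hunk 3: at line 1 remove [wczz,raw] add [vdm] -> 5 lines: gznt ayy vdm ebwt hkad
Hunk 4: at line 1 remove [vdm] add [yiz,slukd,ptsq] -> 7 lines: gznt ayy yiz slukd ptsq ebwt hkad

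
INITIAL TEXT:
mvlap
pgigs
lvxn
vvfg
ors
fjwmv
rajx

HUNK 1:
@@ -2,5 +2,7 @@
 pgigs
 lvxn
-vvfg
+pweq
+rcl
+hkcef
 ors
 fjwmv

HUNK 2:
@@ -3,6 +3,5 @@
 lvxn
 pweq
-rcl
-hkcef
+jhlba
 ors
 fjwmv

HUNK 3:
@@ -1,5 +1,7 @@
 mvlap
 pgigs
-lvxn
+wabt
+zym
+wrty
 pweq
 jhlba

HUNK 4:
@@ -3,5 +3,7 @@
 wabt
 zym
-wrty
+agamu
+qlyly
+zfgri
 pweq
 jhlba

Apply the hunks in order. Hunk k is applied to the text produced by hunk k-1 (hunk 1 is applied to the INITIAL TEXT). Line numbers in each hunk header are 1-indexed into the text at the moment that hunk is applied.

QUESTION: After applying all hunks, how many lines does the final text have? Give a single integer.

Answer: 12

Derivation:
Hunk 1: at line 2 remove [vvfg] add [pweq,rcl,hkcef] -> 9 lines: mvlap pgigs lvxn pweq rcl hkcef ors fjwmv rajx
Hunk 2: at line 3 remove [rcl,hkcef] add [jhlba] -> 8 lines: mvlap pgigs lvxn pweq jhlba ors fjwmv rajx
Hunk 3: at line 1 remove [lvxn] add [wabt,zym,wrty] -> 10 lines: mvlap pgigs wabt zym wrty pweq jhlba ors fjwmv rajx
Hunk 4: at line 3 remove [wrty] add [agamu,qlyly,zfgri] -> 12 lines: mvlap pgigs wabt zym agamu qlyly zfgri pweq jhlba ors fjwmv rajx
Final line count: 12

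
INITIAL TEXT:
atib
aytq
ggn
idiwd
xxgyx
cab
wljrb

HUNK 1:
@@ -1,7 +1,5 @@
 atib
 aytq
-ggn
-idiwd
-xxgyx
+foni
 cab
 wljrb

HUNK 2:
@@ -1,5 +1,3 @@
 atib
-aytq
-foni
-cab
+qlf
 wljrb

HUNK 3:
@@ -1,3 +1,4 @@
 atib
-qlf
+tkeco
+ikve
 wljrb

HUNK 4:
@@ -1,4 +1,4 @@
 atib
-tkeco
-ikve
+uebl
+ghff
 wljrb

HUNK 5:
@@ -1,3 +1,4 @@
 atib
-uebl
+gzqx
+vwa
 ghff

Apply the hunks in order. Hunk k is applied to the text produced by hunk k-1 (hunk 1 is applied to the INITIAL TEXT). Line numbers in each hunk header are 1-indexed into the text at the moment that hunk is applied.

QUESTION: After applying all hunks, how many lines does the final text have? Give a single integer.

Answer: 5

Derivation:
Hunk 1: at line 1 remove [ggn,idiwd,xxgyx] add [foni] -> 5 lines: atib aytq foni cab wljrb
Hunk 2: at line 1 remove [aytq,foni,cab] add [qlf] -> 3 lines: atib qlf wljrb
Hunk 3: at line 1 remove [qlf] add [tkeco,ikve] -> 4 lines: atib tkeco ikve wljrb
Hunk 4: at line 1 remove [tkeco,ikve] add [uebl,ghff] -> 4 lines: atib uebl ghff wljrb
Hunk 5: at line 1 remove [uebl] add [gzqx,vwa] -> 5 lines: atib gzqx vwa ghff wljrb
Final line count: 5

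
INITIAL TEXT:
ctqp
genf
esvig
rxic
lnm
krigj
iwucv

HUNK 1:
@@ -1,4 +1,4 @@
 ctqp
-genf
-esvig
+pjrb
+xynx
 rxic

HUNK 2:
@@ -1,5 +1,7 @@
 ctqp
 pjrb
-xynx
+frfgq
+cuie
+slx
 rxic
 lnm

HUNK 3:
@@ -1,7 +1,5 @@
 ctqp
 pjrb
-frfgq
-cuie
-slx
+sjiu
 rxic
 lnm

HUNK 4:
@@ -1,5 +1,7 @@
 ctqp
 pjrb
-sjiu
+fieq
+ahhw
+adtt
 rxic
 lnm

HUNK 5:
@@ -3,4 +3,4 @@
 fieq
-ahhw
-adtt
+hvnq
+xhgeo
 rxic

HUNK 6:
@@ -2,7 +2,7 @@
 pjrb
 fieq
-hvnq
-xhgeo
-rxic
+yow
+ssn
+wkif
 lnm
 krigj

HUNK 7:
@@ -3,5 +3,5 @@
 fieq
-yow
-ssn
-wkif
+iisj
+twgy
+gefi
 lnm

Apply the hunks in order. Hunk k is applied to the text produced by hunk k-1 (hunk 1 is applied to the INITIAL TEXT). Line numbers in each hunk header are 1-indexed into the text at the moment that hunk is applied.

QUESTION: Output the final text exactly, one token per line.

Hunk 1: at line 1 remove [genf,esvig] add [pjrb,xynx] -> 7 lines: ctqp pjrb xynx rxic lnm krigj iwucv
Hunk 2: at line 1 remove [xynx] add [frfgq,cuie,slx] -> 9 lines: ctqp pjrb frfgq cuie slx rxic lnm krigj iwucv
Hunk 3: at line 1 remove [frfgq,cuie,slx] add [sjiu] -> 7 lines: ctqp pjrb sjiu rxic lnm krigj iwucv
Hunk 4: at line 1 remove [sjiu] add [fieq,ahhw,adtt] -> 9 lines: ctqp pjrb fieq ahhw adtt rxic lnm krigj iwucv
Hunk 5: at line 3 remove [ahhw,adtt] add [hvnq,xhgeo] -> 9 lines: ctqp pjrb fieq hvnq xhgeo rxic lnm krigj iwucv
Hunk 6: at line 2 remove [hvnq,xhgeo,rxic] add [yow,ssn,wkif] -> 9 lines: ctqp pjrb fieq yow ssn wkif lnm krigj iwucv
Hunk 7: at line 3 remove [yow,ssn,wkif] add [iisj,twgy,gefi] -> 9 lines: ctqp pjrb fieq iisj twgy gefi lnm krigj iwucv

Answer: ctqp
pjrb
fieq
iisj
twgy
gefi
lnm
krigj
iwucv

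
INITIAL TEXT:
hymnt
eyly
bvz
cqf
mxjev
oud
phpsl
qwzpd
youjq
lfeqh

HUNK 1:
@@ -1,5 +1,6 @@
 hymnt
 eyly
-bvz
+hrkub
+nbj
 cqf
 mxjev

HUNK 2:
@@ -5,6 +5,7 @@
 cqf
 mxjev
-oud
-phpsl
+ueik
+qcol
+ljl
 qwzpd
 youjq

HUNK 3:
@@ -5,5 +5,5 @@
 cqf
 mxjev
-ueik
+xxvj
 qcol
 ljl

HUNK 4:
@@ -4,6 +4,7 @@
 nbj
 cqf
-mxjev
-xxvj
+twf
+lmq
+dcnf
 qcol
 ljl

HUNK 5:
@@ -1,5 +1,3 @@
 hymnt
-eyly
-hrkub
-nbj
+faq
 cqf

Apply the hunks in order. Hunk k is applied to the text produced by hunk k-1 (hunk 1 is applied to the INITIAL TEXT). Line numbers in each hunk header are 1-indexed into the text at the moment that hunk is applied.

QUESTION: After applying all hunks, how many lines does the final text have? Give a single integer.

Hunk 1: at line 1 remove [bvz] add [hrkub,nbj] -> 11 lines: hymnt eyly hrkub nbj cqf mxjev oud phpsl qwzpd youjq lfeqh
Hunk 2: at line 5 remove [oud,phpsl] add [ueik,qcol,ljl] -> 12 lines: hymnt eyly hrkub nbj cqf mxjev ueik qcol ljl qwzpd youjq lfeqh
Hunk 3: at line 5 remove [ueik] add [xxvj] -> 12 lines: hymnt eyly hrkub nbj cqf mxjev xxvj qcol ljl qwzpd youjq lfeqh
Hunk 4: at line 4 remove [mxjev,xxvj] add [twf,lmq,dcnf] -> 13 lines: hymnt eyly hrkub nbj cqf twf lmq dcnf qcol ljl qwzpd youjq lfeqh
Hunk 5: at line 1 remove [eyly,hrkub,nbj] add [faq] -> 11 lines: hymnt faq cqf twf lmq dcnf qcol ljl qwzpd youjq lfeqh
Final line count: 11

Answer: 11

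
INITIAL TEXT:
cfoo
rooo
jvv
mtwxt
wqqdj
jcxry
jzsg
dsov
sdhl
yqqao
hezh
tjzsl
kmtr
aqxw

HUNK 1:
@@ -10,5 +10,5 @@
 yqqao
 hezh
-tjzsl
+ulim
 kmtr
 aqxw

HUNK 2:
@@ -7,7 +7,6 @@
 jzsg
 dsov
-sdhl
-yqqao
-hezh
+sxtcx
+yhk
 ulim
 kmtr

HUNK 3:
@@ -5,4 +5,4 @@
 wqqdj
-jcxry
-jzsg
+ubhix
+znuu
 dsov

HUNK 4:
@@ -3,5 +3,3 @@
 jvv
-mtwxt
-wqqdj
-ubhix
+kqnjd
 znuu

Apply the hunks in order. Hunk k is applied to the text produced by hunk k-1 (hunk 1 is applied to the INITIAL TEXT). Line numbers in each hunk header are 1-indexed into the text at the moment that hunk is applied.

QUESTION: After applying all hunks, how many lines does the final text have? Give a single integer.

Answer: 11

Derivation:
Hunk 1: at line 10 remove [tjzsl] add [ulim] -> 14 lines: cfoo rooo jvv mtwxt wqqdj jcxry jzsg dsov sdhl yqqao hezh ulim kmtr aqxw
Hunk 2: at line 7 remove [sdhl,yqqao,hezh] add [sxtcx,yhk] -> 13 lines: cfoo rooo jvv mtwxt wqqdj jcxry jzsg dsov sxtcx yhk ulim kmtr aqxw
Hunk 3: at line 5 remove [jcxry,jzsg] add [ubhix,znuu] -> 13 lines: cfoo rooo jvv mtwxt wqqdj ubhix znuu dsov sxtcx yhk ulim kmtr aqxw
Hunk 4: at line 3 remove [mtwxt,wqqdj,ubhix] add [kqnjd] -> 11 lines: cfoo rooo jvv kqnjd znuu dsov sxtcx yhk ulim kmtr aqxw
Final line count: 11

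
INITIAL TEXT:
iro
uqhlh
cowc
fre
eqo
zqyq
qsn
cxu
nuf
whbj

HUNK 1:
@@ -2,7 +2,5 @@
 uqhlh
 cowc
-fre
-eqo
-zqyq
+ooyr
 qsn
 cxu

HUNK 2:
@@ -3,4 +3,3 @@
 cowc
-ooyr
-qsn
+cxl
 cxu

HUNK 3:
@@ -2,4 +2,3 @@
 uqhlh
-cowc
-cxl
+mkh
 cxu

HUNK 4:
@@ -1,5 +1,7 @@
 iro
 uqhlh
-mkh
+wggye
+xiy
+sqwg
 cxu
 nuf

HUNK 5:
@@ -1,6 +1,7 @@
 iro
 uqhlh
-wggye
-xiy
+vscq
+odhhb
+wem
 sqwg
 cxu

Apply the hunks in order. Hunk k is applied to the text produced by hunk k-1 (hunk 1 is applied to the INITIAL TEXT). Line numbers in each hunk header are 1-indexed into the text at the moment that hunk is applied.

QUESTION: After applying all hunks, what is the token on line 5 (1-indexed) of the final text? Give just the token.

Answer: wem

Derivation:
Hunk 1: at line 2 remove [fre,eqo,zqyq] add [ooyr] -> 8 lines: iro uqhlh cowc ooyr qsn cxu nuf whbj
Hunk 2: at line 3 remove [ooyr,qsn] add [cxl] -> 7 lines: iro uqhlh cowc cxl cxu nuf whbj
Hunk 3: at line 2 remove [cowc,cxl] add [mkh] -> 6 lines: iro uqhlh mkh cxu nuf whbj
Hunk 4: at line 1 remove [mkh] add [wggye,xiy,sqwg] -> 8 lines: iro uqhlh wggye xiy sqwg cxu nuf whbj
Hunk 5: at line 1 remove [wggye,xiy] add [vscq,odhhb,wem] -> 9 lines: iro uqhlh vscq odhhb wem sqwg cxu nuf whbj
Final line 5: wem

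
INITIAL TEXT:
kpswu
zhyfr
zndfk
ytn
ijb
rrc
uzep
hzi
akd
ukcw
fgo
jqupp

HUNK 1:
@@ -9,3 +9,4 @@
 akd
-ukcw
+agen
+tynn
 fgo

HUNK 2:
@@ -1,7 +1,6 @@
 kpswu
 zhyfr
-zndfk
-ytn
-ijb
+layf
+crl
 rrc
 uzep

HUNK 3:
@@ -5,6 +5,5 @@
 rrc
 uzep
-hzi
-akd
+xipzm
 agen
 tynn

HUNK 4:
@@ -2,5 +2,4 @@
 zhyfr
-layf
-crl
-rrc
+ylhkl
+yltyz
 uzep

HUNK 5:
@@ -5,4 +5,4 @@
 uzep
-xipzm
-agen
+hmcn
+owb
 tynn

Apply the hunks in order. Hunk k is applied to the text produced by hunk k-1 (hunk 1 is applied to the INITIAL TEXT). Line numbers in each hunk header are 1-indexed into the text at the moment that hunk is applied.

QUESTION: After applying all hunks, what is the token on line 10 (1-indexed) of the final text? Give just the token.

Hunk 1: at line 9 remove [ukcw] add [agen,tynn] -> 13 lines: kpswu zhyfr zndfk ytn ijb rrc uzep hzi akd agen tynn fgo jqupp
Hunk 2: at line 1 remove [zndfk,ytn,ijb] add [layf,crl] -> 12 lines: kpswu zhyfr layf crl rrc uzep hzi akd agen tynn fgo jqupp
Hunk 3: at line 5 remove [hzi,akd] add [xipzm] -> 11 lines: kpswu zhyfr layf crl rrc uzep xipzm agen tynn fgo jqupp
Hunk 4: at line 2 remove [layf,crl,rrc] add [ylhkl,yltyz] -> 10 lines: kpswu zhyfr ylhkl yltyz uzep xipzm agen tynn fgo jqupp
Hunk 5: at line 5 remove [xipzm,agen] add [hmcn,owb] -> 10 lines: kpswu zhyfr ylhkl yltyz uzep hmcn owb tynn fgo jqupp
Final line 10: jqupp

Answer: jqupp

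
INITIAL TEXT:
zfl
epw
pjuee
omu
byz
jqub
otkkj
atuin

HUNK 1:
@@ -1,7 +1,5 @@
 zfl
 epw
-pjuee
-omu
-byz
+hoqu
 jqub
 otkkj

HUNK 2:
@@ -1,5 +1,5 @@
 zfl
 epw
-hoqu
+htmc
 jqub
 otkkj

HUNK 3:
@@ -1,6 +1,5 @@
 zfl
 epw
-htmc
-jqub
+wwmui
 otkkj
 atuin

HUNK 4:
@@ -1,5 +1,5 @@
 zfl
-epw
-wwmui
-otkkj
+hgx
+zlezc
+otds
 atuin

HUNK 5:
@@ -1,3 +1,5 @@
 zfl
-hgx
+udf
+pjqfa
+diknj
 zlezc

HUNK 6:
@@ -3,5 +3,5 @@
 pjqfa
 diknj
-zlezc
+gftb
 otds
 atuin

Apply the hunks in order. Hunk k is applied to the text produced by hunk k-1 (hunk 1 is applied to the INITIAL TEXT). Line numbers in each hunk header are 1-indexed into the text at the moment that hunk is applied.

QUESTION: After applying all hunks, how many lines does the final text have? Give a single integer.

Answer: 7

Derivation:
Hunk 1: at line 1 remove [pjuee,omu,byz] add [hoqu] -> 6 lines: zfl epw hoqu jqub otkkj atuin
Hunk 2: at line 1 remove [hoqu] add [htmc] -> 6 lines: zfl epw htmc jqub otkkj atuin
Hunk 3: at line 1 remove [htmc,jqub] add [wwmui] -> 5 lines: zfl epw wwmui otkkj atuin
Hunk 4: at line 1 remove [epw,wwmui,otkkj] add [hgx,zlezc,otds] -> 5 lines: zfl hgx zlezc otds atuin
Hunk 5: at line 1 remove [hgx] add [udf,pjqfa,diknj] -> 7 lines: zfl udf pjqfa diknj zlezc otds atuin
Hunk 6: at line 3 remove [zlezc] add [gftb] -> 7 lines: zfl udf pjqfa diknj gftb otds atuin
Final line count: 7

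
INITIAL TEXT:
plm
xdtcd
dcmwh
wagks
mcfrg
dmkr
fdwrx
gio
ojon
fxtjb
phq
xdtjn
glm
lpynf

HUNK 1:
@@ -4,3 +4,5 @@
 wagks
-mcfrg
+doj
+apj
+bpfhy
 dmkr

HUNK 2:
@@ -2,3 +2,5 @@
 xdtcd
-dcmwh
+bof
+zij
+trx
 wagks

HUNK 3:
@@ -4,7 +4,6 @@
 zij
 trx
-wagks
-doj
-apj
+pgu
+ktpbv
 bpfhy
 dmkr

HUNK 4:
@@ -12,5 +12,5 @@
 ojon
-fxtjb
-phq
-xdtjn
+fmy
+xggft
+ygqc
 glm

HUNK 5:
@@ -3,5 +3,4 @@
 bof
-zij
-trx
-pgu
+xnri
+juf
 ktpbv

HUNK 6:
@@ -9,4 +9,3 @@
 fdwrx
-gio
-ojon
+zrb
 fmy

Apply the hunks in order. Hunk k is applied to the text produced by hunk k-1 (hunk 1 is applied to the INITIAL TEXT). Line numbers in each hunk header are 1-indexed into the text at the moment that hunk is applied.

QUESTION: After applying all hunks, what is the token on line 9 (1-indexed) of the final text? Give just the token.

Hunk 1: at line 4 remove [mcfrg] add [doj,apj,bpfhy] -> 16 lines: plm xdtcd dcmwh wagks doj apj bpfhy dmkr fdwrx gio ojon fxtjb phq xdtjn glm lpynf
Hunk 2: at line 2 remove [dcmwh] add [bof,zij,trx] -> 18 lines: plm xdtcd bof zij trx wagks doj apj bpfhy dmkr fdwrx gio ojon fxtjb phq xdtjn glm lpynf
Hunk 3: at line 4 remove [wagks,doj,apj] add [pgu,ktpbv] -> 17 lines: plm xdtcd bof zij trx pgu ktpbv bpfhy dmkr fdwrx gio ojon fxtjb phq xdtjn glm lpynf
Hunk 4: at line 12 remove [fxtjb,phq,xdtjn] add [fmy,xggft,ygqc] -> 17 lines: plm xdtcd bof zij trx pgu ktpbv bpfhy dmkr fdwrx gio ojon fmy xggft ygqc glm lpynf
Hunk 5: at line 3 remove [zij,trx,pgu] add [xnri,juf] -> 16 lines: plm xdtcd bof xnri juf ktpbv bpfhy dmkr fdwrx gio ojon fmy xggft ygqc glm lpynf
Hunk 6: at line 9 remove [gio,ojon] add [zrb] -> 15 lines: plm xdtcd bof xnri juf ktpbv bpfhy dmkr fdwrx zrb fmy xggft ygqc glm lpynf
Final line 9: fdwrx

Answer: fdwrx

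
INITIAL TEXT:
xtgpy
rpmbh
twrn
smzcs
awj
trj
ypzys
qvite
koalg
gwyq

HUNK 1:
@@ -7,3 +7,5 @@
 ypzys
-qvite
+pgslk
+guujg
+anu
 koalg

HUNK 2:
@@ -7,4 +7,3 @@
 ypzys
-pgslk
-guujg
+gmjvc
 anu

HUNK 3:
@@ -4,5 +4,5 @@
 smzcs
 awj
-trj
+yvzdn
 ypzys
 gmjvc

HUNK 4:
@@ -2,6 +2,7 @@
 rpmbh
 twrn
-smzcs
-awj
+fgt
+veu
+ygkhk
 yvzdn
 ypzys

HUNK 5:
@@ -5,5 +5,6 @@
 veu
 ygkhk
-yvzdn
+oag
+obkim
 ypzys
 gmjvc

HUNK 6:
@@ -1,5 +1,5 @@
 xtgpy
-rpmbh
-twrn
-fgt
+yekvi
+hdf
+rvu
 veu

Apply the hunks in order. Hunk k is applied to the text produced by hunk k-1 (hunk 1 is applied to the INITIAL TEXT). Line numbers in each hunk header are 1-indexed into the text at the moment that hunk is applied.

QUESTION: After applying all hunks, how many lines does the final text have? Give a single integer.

Hunk 1: at line 7 remove [qvite] add [pgslk,guujg,anu] -> 12 lines: xtgpy rpmbh twrn smzcs awj trj ypzys pgslk guujg anu koalg gwyq
Hunk 2: at line 7 remove [pgslk,guujg] add [gmjvc] -> 11 lines: xtgpy rpmbh twrn smzcs awj trj ypzys gmjvc anu koalg gwyq
Hunk 3: at line 4 remove [trj] add [yvzdn] -> 11 lines: xtgpy rpmbh twrn smzcs awj yvzdn ypzys gmjvc anu koalg gwyq
Hunk 4: at line 2 remove [smzcs,awj] add [fgt,veu,ygkhk] -> 12 lines: xtgpy rpmbh twrn fgt veu ygkhk yvzdn ypzys gmjvc anu koalg gwyq
Hunk 5: at line 5 remove [yvzdn] add [oag,obkim] -> 13 lines: xtgpy rpmbh twrn fgt veu ygkhk oag obkim ypzys gmjvc anu koalg gwyq
Hunk 6: at line 1 remove [rpmbh,twrn,fgt] add [yekvi,hdf,rvu] -> 13 lines: xtgpy yekvi hdf rvu veu ygkhk oag obkim ypzys gmjvc anu koalg gwyq
Final line count: 13

Answer: 13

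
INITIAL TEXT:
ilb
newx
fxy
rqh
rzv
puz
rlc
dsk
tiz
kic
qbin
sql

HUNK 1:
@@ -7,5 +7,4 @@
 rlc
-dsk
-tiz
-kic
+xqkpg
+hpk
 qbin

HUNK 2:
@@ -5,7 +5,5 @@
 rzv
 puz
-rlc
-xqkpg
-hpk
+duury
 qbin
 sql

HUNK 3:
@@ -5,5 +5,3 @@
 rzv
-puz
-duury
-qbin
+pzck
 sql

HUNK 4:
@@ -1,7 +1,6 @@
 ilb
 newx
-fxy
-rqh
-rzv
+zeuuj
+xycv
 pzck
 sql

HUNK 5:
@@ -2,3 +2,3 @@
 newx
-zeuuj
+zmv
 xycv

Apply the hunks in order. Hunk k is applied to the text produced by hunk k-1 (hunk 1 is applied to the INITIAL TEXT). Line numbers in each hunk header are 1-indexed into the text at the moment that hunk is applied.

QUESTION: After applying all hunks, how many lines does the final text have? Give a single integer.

Hunk 1: at line 7 remove [dsk,tiz,kic] add [xqkpg,hpk] -> 11 lines: ilb newx fxy rqh rzv puz rlc xqkpg hpk qbin sql
Hunk 2: at line 5 remove [rlc,xqkpg,hpk] add [duury] -> 9 lines: ilb newx fxy rqh rzv puz duury qbin sql
Hunk 3: at line 5 remove [puz,duury,qbin] add [pzck] -> 7 lines: ilb newx fxy rqh rzv pzck sql
Hunk 4: at line 1 remove [fxy,rqh,rzv] add [zeuuj,xycv] -> 6 lines: ilb newx zeuuj xycv pzck sql
Hunk 5: at line 2 remove [zeuuj] add [zmv] -> 6 lines: ilb newx zmv xycv pzck sql
Final line count: 6

Answer: 6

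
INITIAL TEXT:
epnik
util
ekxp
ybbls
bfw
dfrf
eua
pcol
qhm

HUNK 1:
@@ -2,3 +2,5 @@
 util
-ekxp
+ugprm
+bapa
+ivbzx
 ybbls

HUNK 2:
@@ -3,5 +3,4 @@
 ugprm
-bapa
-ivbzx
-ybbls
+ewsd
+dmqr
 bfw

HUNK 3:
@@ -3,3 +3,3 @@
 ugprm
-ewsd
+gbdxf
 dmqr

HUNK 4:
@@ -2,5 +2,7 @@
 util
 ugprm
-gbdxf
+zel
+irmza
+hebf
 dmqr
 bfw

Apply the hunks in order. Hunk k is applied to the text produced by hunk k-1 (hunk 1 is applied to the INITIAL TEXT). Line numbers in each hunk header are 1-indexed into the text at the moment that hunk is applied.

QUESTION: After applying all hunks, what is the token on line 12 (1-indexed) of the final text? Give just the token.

Answer: qhm

Derivation:
Hunk 1: at line 2 remove [ekxp] add [ugprm,bapa,ivbzx] -> 11 lines: epnik util ugprm bapa ivbzx ybbls bfw dfrf eua pcol qhm
Hunk 2: at line 3 remove [bapa,ivbzx,ybbls] add [ewsd,dmqr] -> 10 lines: epnik util ugprm ewsd dmqr bfw dfrf eua pcol qhm
Hunk 3: at line 3 remove [ewsd] add [gbdxf] -> 10 lines: epnik util ugprm gbdxf dmqr bfw dfrf eua pcol qhm
Hunk 4: at line 2 remove [gbdxf] add [zel,irmza,hebf] -> 12 lines: epnik util ugprm zel irmza hebf dmqr bfw dfrf eua pcol qhm
Final line 12: qhm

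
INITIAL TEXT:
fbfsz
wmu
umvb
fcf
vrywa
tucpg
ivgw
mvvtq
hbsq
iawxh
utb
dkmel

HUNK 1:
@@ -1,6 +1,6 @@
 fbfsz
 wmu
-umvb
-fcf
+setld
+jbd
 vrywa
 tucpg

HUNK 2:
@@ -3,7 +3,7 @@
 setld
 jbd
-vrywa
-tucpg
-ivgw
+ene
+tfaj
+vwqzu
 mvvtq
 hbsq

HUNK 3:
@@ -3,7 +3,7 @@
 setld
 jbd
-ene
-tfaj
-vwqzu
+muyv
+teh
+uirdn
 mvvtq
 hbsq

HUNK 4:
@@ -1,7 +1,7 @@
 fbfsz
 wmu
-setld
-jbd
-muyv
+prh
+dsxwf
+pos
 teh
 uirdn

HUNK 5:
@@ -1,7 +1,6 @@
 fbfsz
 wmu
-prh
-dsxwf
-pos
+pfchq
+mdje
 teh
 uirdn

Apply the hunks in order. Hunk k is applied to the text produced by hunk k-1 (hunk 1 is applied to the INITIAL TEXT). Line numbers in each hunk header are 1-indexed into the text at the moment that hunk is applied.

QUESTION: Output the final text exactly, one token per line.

Hunk 1: at line 1 remove [umvb,fcf] add [setld,jbd] -> 12 lines: fbfsz wmu setld jbd vrywa tucpg ivgw mvvtq hbsq iawxh utb dkmel
Hunk 2: at line 3 remove [vrywa,tucpg,ivgw] add [ene,tfaj,vwqzu] -> 12 lines: fbfsz wmu setld jbd ene tfaj vwqzu mvvtq hbsq iawxh utb dkmel
Hunk 3: at line 3 remove [ene,tfaj,vwqzu] add [muyv,teh,uirdn] -> 12 lines: fbfsz wmu setld jbd muyv teh uirdn mvvtq hbsq iawxh utb dkmel
Hunk 4: at line 1 remove [setld,jbd,muyv] add [prh,dsxwf,pos] -> 12 lines: fbfsz wmu prh dsxwf pos teh uirdn mvvtq hbsq iawxh utb dkmel
Hunk 5: at line 1 remove [prh,dsxwf,pos] add [pfchq,mdje] -> 11 lines: fbfsz wmu pfchq mdje teh uirdn mvvtq hbsq iawxh utb dkmel

Answer: fbfsz
wmu
pfchq
mdje
teh
uirdn
mvvtq
hbsq
iawxh
utb
dkmel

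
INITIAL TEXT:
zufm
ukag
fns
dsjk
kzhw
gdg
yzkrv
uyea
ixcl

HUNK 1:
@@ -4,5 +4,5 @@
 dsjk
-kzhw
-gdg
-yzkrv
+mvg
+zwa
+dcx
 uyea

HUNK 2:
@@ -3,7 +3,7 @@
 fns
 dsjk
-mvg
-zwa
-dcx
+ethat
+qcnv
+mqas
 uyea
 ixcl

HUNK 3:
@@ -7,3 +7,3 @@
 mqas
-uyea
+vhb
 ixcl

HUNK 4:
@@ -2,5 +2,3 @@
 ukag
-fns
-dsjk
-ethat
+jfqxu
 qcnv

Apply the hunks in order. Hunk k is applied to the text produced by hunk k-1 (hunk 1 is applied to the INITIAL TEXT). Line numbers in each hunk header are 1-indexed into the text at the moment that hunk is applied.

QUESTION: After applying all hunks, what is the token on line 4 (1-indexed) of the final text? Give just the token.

Answer: qcnv

Derivation:
Hunk 1: at line 4 remove [kzhw,gdg,yzkrv] add [mvg,zwa,dcx] -> 9 lines: zufm ukag fns dsjk mvg zwa dcx uyea ixcl
Hunk 2: at line 3 remove [mvg,zwa,dcx] add [ethat,qcnv,mqas] -> 9 lines: zufm ukag fns dsjk ethat qcnv mqas uyea ixcl
Hunk 3: at line 7 remove [uyea] add [vhb] -> 9 lines: zufm ukag fns dsjk ethat qcnv mqas vhb ixcl
Hunk 4: at line 2 remove [fns,dsjk,ethat] add [jfqxu] -> 7 lines: zufm ukag jfqxu qcnv mqas vhb ixcl
Final line 4: qcnv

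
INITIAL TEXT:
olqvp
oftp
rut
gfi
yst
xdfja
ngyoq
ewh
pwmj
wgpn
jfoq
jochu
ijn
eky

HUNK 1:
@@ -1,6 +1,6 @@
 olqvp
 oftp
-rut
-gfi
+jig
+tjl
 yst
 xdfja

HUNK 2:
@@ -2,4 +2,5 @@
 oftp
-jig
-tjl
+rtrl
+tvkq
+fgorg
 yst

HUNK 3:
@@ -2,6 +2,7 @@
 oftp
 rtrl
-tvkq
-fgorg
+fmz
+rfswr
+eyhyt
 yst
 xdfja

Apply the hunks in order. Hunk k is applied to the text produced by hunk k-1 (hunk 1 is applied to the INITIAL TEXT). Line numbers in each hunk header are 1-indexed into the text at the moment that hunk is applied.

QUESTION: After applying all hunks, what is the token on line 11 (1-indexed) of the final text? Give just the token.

Answer: pwmj

Derivation:
Hunk 1: at line 1 remove [rut,gfi] add [jig,tjl] -> 14 lines: olqvp oftp jig tjl yst xdfja ngyoq ewh pwmj wgpn jfoq jochu ijn eky
Hunk 2: at line 2 remove [jig,tjl] add [rtrl,tvkq,fgorg] -> 15 lines: olqvp oftp rtrl tvkq fgorg yst xdfja ngyoq ewh pwmj wgpn jfoq jochu ijn eky
Hunk 3: at line 2 remove [tvkq,fgorg] add [fmz,rfswr,eyhyt] -> 16 lines: olqvp oftp rtrl fmz rfswr eyhyt yst xdfja ngyoq ewh pwmj wgpn jfoq jochu ijn eky
Final line 11: pwmj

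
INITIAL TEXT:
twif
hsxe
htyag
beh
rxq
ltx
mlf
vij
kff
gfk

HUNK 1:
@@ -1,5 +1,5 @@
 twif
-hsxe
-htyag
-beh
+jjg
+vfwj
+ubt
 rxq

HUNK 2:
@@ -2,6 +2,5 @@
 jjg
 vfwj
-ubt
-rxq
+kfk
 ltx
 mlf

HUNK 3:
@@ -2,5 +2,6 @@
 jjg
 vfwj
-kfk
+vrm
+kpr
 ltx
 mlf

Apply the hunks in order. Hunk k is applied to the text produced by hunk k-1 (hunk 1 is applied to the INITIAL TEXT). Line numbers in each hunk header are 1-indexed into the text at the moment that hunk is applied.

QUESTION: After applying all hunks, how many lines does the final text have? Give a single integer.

Hunk 1: at line 1 remove [hsxe,htyag,beh] add [jjg,vfwj,ubt] -> 10 lines: twif jjg vfwj ubt rxq ltx mlf vij kff gfk
Hunk 2: at line 2 remove [ubt,rxq] add [kfk] -> 9 lines: twif jjg vfwj kfk ltx mlf vij kff gfk
Hunk 3: at line 2 remove [kfk] add [vrm,kpr] -> 10 lines: twif jjg vfwj vrm kpr ltx mlf vij kff gfk
Final line count: 10

Answer: 10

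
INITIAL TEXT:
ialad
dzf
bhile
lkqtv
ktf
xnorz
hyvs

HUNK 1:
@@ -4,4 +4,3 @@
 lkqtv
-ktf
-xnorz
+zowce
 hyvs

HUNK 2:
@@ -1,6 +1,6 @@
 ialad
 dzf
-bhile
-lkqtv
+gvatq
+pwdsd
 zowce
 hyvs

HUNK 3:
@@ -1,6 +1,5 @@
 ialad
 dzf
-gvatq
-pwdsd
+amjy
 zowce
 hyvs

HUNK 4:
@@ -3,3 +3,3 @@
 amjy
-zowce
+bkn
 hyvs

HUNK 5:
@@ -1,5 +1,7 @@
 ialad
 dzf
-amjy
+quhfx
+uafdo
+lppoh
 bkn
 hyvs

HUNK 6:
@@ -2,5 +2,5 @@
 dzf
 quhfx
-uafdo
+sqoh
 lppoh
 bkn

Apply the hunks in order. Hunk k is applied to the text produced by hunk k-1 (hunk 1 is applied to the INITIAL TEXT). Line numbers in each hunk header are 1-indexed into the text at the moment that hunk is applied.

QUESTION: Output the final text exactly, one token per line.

Hunk 1: at line 4 remove [ktf,xnorz] add [zowce] -> 6 lines: ialad dzf bhile lkqtv zowce hyvs
Hunk 2: at line 1 remove [bhile,lkqtv] add [gvatq,pwdsd] -> 6 lines: ialad dzf gvatq pwdsd zowce hyvs
Hunk 3: at line 1 remove [gvatq,pwdsd] add [amjy] -> 5 lines: ialad dzf amjy zowce hyvs
Hunk 4: at line 3 remove [zowce] add [bkn] -> 5 lines: ialad dzf amjy bkn hyvs
Hunk 5: at line 1 remove [amjy] add [quhfx,uafdo,lppoh] -> 7 lines: ialad dzf quhfx uafdo lppoh bkn hyvs
Hunk 6: at line 2 remove [uafdo] add [sqoh] -> 7 lines: ialad dzf quhfx sqoh lppoh bkn hyvs

Answer: ialad
dzf
quhfx
sqoh
lppoh
bkn
hyvs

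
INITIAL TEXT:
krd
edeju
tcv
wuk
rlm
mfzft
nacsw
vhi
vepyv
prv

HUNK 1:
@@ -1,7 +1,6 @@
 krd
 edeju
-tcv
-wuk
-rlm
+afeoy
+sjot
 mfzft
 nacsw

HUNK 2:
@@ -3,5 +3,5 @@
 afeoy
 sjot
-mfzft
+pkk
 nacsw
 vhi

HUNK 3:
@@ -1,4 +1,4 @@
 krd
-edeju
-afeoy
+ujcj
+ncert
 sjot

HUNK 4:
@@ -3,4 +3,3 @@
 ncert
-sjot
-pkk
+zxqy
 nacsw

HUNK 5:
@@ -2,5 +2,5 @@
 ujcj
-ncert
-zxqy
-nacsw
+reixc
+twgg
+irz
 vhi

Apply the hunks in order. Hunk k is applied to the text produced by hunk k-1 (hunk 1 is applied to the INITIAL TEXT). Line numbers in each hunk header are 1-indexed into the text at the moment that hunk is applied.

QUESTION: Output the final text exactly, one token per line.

Hunk 1: at line 1 remove [tcv,wuk,rlm] add [afeoy,sjot] -> 9 lines: krd edeju afeoy sjot mfzft nacsw vhi vepyv prv
Hunk 2: at line 3 remove [mfzft] add [pkk] -> 9 lines: krd edeju afeoy sjot pkk nacsw vhi vepyv prv
Hunk 3: at line 1 remove [edeju,afeoy] add [ujcj,ncert] -> 9 lines: krd ujcj ncert sjot pkk nacsw vhi vepyv prv
Hunk 4: at line 3 remove [sjot,pkk] add [zxqy] -> 8 lines: krd ujcj ncert zxqy nacsw vhi vepyv prv
Hunk 5: at line 2 remove [ncert,zxqy,nacsw] add [reixc,twgg,irz] -> 8 lines: krd ujcj reixc twgg irz vhi vepyv prv

Answer: krd
ujcj
reixc
twgg
irz
vhi
vepyv
prv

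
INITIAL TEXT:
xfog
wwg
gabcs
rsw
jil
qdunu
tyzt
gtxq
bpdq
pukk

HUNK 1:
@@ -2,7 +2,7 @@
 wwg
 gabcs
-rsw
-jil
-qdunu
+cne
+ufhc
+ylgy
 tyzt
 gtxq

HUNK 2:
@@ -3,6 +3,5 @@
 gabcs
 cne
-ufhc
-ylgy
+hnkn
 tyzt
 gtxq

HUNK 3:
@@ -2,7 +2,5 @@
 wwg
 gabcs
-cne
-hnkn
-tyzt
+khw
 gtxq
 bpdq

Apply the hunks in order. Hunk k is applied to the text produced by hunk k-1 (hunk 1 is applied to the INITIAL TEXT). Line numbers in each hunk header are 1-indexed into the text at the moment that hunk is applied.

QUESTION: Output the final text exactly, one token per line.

Hunk 1: at line 2 remove [rsw,jil,qdunu] add [cne,ufhc,ylgy] -> 10 lines: xfog wwg gabcs cne ufhc ylgy tyzt gtxq bpdq pukk
Hunk 2: at line 3 remove [ufhc,ylgy] add [hnkn] -> 9 lines: xfog wwg gabcs cne hnkn tyzt gtxq bpdq pukk
Hunk 3: at line 2 remove [cne,hnkn,tyzt] add [khw] -> 7 lines: xfog wwg gabcs khw gtxq bpdq pukk

Answer: xfog
wwg
gabcs
khw
gtxq
bpdq
pukk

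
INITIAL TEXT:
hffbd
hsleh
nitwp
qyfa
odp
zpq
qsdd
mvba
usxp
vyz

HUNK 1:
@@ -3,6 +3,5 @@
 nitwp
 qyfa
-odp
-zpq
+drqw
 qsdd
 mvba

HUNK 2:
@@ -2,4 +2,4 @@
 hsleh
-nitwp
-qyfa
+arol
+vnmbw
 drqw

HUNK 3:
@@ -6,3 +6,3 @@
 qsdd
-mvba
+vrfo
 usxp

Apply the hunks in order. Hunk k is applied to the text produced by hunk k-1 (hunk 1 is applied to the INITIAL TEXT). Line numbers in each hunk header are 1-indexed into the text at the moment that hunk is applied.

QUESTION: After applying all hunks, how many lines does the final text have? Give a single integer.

Hunk 1: at line 3 remove [odp,zpq] add [drqw] -> 9 lines: hffbd hsleh nitwp qyfa drqw qsdd mvba usxp vyz
Hunk 2: at line 2 remove [nitwp,qyfa] add [arol,vnmbw] -> 9 lines: hffbd hsleh arol vnmbw drqw qsdd mvba usxp vyz
Hunk 3: at line 6 remove [mvba] add [vrfo] -> 9 lines: hffbd hsleh arol vnmbw drqw qsdd vrfo usxp vyz
Final line count: 9

Answer: 9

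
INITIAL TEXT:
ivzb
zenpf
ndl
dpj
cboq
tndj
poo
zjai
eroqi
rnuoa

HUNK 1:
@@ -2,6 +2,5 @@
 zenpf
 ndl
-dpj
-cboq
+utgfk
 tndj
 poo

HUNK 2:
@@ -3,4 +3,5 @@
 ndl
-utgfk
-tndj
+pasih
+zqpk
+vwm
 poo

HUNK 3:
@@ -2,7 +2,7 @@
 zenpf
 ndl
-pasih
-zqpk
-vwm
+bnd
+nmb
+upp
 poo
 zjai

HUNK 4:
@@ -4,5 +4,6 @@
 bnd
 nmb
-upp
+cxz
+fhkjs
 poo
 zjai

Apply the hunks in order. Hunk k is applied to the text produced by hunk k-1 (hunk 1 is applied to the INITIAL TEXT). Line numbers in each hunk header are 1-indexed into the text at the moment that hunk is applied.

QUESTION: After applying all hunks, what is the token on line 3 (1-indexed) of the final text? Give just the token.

Hunk 1: at line 2 remove [dpj,cboq] add [utgfk] -> 9 lines: ivzb zenpf ndl utgfk tndj poo zjai eroqi rnuoa
Hunk 2: at line 3 remove [utgfk,tndj] add [pasih,zqpk,vwm] -> 10 lines: ivzb zenpf ndl pasih zqpk vwm poo zjai eroqi rnuoa
Hunk 3: at line 2 remove [pasih,zqpk,vwm] add [bnd,nmb,upp] -> 10 lines: ivzb zenpf ndl bnd nmb upp poo zjai eroqi rnuoa
Hunk 4: at line 4 remove [upp] add [cxz,fhkjs] -> 11 lines: ivzb zenpf ndl bnd nmb cxz fhkjs poo zjai eroqi rnuoa
Final line 3: ndl

Answer: ndl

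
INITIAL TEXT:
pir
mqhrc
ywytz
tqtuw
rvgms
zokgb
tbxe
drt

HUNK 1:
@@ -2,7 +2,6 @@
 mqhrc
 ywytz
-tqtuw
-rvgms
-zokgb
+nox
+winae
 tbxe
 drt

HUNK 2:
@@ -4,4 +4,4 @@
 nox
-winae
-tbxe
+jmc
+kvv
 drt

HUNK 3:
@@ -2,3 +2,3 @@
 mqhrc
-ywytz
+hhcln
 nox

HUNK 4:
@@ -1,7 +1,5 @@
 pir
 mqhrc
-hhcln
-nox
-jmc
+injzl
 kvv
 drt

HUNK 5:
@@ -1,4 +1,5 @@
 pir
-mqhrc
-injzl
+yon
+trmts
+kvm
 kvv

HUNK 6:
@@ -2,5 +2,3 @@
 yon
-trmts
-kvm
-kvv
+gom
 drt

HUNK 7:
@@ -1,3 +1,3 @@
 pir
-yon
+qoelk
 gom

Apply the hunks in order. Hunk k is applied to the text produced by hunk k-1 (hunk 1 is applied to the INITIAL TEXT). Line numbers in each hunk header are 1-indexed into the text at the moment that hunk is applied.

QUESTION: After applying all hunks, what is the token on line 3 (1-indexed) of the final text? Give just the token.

Hunk 1: at line 2 remove [tqtuw,rvgms,zokgb] add [nox,winae] -> 7 lines: pir mqhrc ywytz nox winae tbxe drt
Hunk 2: at line 4 remove [winae,tbxe] add [jmc,kvv] -> 7 lines: pir mqhrc ywytz nox jmc kvv drt
Hunk 3: at line 2 remove [ywytz] add [hhcln] -> 7 lines: pir mqhrc hhcln nox jmc kvv drt
Hunk 4: at line 1 remove [hhcln,nox,jmc] add [injzl] -> 5 lines: pir mqhrc injzl kvv drt
Hunk 5: at line 1 remove [mqhrc,injzl] add [yon,trmts,kvm] -> 6 lines: pir yon trmts kvm kvv drt
Hunk 6: at line 2 remove [trmts,kvm,kvv] add [gom] -> 4 lines: pir yon gom drt
Hunk 7: at line 1 remove [yon] add [qoelk] -> 4 lines: pir qoelk gom drt
Final line 3: gom

Answer: gom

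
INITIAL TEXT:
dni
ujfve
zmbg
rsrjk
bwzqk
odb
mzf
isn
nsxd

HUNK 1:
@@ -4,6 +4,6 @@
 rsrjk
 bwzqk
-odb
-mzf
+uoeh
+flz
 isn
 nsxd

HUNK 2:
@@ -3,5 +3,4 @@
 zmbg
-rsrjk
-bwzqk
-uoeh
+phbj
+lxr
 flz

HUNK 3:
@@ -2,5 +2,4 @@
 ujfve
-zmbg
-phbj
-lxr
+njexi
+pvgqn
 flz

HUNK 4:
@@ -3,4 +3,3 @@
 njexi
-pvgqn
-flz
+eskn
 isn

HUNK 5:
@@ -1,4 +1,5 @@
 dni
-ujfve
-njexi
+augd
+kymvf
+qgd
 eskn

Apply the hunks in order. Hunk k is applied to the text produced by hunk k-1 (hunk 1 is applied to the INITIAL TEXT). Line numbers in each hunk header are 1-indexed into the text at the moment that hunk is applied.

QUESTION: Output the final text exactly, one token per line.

Hunk 1: at line 4 remove [odb,mzf] add [uoeh,flz] -> 9 lines: dni ujfve zmbg rsrjk bwzqk uoeh flz isn nsxd
Hunk 2: at line 3 remove [rsrjk,bwzqk,uoeh] add [phbj,lxr] -> 8 lines: dni ujfve zmbg phbj lxr flz isn nsxd
Hunk 3: at line 2 remove [zmbg,phbj,lxr] add [njexi,pvgqn] -> 7 lines: dni ujfve njexi pvgqn flz isn nsxd
Hunk 4: at line 3 remove [pvgqn,flz] add [eskn] -> 6 lines: dni ujfve njexi eskn isn nsxd
Hunk 5: at line 1 remove [ujfve,njexi] add [augd,kymvf,qgd] -> 7 lines: dni augd kymvf qgd eskn isn nsxd

Answer: dni
augd
kymvf
qgd
eskn
isn
nsxd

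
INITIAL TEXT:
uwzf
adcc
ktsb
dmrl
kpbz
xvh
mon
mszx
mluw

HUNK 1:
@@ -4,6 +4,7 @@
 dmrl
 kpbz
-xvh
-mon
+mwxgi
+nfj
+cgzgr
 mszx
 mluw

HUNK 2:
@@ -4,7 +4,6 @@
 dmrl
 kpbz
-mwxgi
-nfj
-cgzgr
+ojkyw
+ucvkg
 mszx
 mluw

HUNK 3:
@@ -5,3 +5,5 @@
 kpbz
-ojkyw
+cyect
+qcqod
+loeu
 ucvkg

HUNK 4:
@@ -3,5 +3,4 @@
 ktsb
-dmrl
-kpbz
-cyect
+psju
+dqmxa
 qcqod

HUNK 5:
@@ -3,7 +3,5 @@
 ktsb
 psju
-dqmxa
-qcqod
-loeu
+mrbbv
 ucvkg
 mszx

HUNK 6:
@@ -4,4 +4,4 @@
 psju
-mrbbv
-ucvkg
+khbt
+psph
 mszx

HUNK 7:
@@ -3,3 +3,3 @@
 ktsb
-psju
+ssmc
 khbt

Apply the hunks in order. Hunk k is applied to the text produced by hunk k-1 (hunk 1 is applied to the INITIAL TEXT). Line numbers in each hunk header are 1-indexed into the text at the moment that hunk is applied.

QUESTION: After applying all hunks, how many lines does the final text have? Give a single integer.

Hunk 1: at line 4 remove [xvh,mon] add [mwxgi,nfj,cgzgr] -> 10 lines: uwzf adcc ktsb dmrl kpbz mwxgi nfj cgzgr mszx mluw
Hunk 2: at line 4 remove [mwxgi,nfj,cgzgr] add [ojkyw,ucvkg] -> 9 lines: uwzf adcc ktsb dmrl kpbz ojkyw ucvkg mszx mluw
Hunk 3: at line 5 remove [ojkyw] add [cyect,qcqod,loeu] -> 11 lines: uwzf adcc ktsb dmrl kpbz cyect qcqod loeu ucvkg mszx mluw
Hunk 4: at line 3 remove [dmrl,kpbz,cyect] add [psju,dqmxa] -> 10 lines: uwzf adcc ktsb psju dqmxa qcqod loeu ucvkg mszx mluw
Hunk 5: at line 3 remove [dqmxa,qcqod,loeu] add [mrbbv] -> 8 lines: uwzf adcc ktsb psju mrbbv ucvkg mszx mluw
Hunk 6: at line 4 remove [mrbbv,ucvkg] add [khbt,psph] -> 8 lines: uwzf adcc ktsb psju khbt psph mszx mluw
Hunk 7: at line 3 remove [psju] add [ssmc] -> 8 lines: uwzf adcc ktsb ssmc khbt psph mszx mluw
Final line count: 8

Answer: 8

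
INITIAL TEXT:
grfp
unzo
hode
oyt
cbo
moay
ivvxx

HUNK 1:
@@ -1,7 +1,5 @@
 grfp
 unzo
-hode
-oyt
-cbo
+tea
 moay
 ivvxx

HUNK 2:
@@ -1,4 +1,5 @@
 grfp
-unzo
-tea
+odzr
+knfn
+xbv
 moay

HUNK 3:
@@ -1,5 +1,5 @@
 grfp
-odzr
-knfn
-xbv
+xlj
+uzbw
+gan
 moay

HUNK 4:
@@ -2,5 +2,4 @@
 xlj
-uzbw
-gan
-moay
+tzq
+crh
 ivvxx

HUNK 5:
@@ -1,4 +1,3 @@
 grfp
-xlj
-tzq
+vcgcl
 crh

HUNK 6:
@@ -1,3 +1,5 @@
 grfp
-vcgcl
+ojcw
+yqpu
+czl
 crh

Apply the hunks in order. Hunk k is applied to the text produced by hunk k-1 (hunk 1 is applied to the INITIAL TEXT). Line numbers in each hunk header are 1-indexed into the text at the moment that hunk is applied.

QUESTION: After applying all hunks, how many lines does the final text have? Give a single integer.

Answer: 6

Derivation:
Hunk 1: at line 1 remove [hode,oyt,cbo] add [tea] -> 5 lines: grfp unzo tea moay ivvxx
Hunk 2: at line 1 remove [unzo,tea] add [odzr,knfn,xbv] -> 6 lines: grfp odzr knfn xbv moay ivvxx
Hunk 3: at line 1 remove [odzr,knfn,xbv] add [xlj,uzbw,gan] -> 6 lines: grfp xlj uzbw gan moay ivvxx
Hunk 4: at line 2 remove [uzbw,gan,moay] add [tzq,crh] -> 5 lines: grfp xlj tzq crh ivvxx
Hunk 5: at line 1 remove [xlj,tzq] add [vcgcl] -> 4 lines: grfp vcgcl crh ivvxx
Hunk 6: at line 1 remove [vcgcl] add [ojcw,yqpu,czl] -> 6 lines: grfp ojcw yqpu czl crh ivvxx
Final line count: 6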